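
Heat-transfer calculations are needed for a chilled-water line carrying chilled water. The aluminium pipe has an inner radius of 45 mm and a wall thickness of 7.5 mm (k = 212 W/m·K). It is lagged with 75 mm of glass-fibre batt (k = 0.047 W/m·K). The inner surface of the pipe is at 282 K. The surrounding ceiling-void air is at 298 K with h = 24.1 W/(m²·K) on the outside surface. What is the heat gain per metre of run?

Treating each annulus and film as a series resistance:
R_aluminium pipe wall = ln(52.5/45)/(2π×212×1) = 1.157×10^-4 K/W
R_glass-fibre batt = ln(127.5/52.5)/(2π×0.047×1) = 3.005 K/W
R_outer film = 1/(h_o·2πr_oL) = 1/(24.1×2π×0.1275×1) = 0.0518 K/W
R_total = 3.057 K/W
Q = ΔT/R_total = 16/3.057

q′ ≈ 5.23 W/m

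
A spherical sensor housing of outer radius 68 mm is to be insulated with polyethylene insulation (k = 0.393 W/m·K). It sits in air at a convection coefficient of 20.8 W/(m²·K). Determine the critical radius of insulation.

For a sphere r_cr = 2k/h = 2×0.393/20.8
r_cr = 37.8 mm; since the bare radius (68 mm) is above r_cr, any added insulation will reduce heat loss.

r_cr ≈ 37.8 mm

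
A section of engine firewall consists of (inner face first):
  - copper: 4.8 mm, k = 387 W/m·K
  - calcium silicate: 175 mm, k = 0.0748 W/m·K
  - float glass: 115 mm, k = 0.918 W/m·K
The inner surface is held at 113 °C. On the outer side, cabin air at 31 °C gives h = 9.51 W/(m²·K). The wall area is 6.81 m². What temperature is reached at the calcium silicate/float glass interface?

Model the wall as resistances in series:
R_copper = L/(kA) = 0.0048/(387×6.81) = 1.821×10^-6 K/W
R_calcium silicate = L/(kA) = 0.175/(0.0748×6.81) = 0.3435 K/W
R_float glass = L/(kA) = 0.115/(0.918×6.81) = 0.0184 K/W
R_outer film = 1/(h_o·A) = 1/(9.51×6.81) = 0.01544 K/W
R_total = 0.3774 K/W;  Q = ΔT/R_total = 82/0.3774 = 217.3 W
T_interface = T_inner − Q·ΣR(inner→interface) = 113 − 217×0.3436

T ≈ 38.4 °C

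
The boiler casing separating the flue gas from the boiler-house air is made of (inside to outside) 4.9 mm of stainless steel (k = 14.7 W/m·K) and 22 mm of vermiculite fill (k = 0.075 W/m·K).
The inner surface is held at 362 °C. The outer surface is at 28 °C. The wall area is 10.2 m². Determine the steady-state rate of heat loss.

Q ≈ 11600 W

Model the wall as resistances in series:
R_stainless steel = L/(kA) = 0.0049/(14.7×10.2) = 3.268×10^-5 K/W
R_vermiculite fill = L/(kA) = 0.022/(0.075×10.2) = 0.02876 K/W
R_total = 0.02879 K/W
Q = ΔT / R_total = 334 / 0.02879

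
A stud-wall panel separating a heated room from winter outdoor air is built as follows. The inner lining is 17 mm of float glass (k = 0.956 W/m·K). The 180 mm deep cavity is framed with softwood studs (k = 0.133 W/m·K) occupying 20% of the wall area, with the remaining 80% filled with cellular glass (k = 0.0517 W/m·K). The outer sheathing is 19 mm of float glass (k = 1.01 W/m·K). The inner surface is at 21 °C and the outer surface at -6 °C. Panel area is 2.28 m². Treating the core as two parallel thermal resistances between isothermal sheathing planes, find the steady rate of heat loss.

Sheathing layers in series; stud and cavity paths in parallel between them.
R_inner = 0.017/(0.956×2.28) = 0.007799 K/W
R_stud  = 0.18/(0.133×0.2×2.28) = 2.968 K/W
R_cav   = 0.18/(0.0517×0.8×2.28) = 1.909 K/W
1/R_core = 1/R_stud + 1/R_cav → R_core = 1.162 K/W
R_outer = 0.019/(1.01×2.28) = 0.008251 K/W
R_total = 1.178 K/W
Q = ΔT/R_total = 27/1.178

Q ≈ 22.9 W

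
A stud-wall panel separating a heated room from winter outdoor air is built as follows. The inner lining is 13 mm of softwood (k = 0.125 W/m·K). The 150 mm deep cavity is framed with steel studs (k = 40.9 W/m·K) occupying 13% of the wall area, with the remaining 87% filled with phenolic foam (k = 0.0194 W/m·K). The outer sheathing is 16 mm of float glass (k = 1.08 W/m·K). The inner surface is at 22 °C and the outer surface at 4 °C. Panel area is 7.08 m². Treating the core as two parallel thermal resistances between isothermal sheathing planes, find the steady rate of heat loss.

Q ≈ 867 W

Sheathing layers in series; stud and cavity paths in parallel between them.
R_inner = 0.013/(0.125×7.08) = 0.01469 K/W
R_stud  = 0.15/(40.9×0.13×7.08) = 0.003985 K/W
R_cav   = 0.15/(0.0194×0.87×7.08) = 1.255 K/W
1/R_core = 1/R_stud + 1/R_cav → R_core = 0.003972 K/W
R_outer = 0.016/(1.08×7.08) = 0.002092 K/W
R_total = 0.02075 K/W
Q = ΔT/R_total = 18/0.02075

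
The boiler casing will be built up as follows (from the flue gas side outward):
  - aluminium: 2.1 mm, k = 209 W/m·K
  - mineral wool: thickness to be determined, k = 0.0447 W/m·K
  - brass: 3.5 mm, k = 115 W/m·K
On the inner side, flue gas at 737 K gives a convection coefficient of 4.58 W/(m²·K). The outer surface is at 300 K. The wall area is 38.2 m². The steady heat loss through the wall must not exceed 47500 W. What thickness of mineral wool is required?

L ≈ 5.95 mm

Treating each layer as a thermal resistance in series:
R_inner film = 1/(h_i·A) = 1/(4.58×38.2) = 0.005716 K/W
R_aluminium = L/(kA) = 0.0021/(209×38.2) = 2.63×10^-7 K/W
R_brass = L/(kA) = 0.0035/(115×38.2) = 7.967×10^-7 K/W
Sum of the known resistances R_other = 0.005717 K/W
Required total resistance R_tot = ΔT/Q_allow = 437/47500 = 0.0092 K/W
R_mineral wool = R_tot − R_other = 0.003483 K/W
L = R·k·A = 0.003483×0.0447×38.2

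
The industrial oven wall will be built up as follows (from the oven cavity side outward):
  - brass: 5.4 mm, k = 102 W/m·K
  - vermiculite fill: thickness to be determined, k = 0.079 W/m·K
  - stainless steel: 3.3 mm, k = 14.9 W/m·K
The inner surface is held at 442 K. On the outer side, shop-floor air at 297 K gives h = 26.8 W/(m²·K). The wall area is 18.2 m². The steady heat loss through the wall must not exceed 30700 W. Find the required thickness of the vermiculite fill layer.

Using the resistance-network approach (series):
R_brass = L/(kA) = 0.0054/(102×18.2) = 2.909×10^-6 K/W
R_stainless steel = L/(kA) = 0.0033/(14.9×18.2) = 1.217×10^-5 K/W
R_outer film = 1/(h_o·A) = 1/(26.8×18.2) = 0.00205 K/W
Sum of the known resistances R_other = 0.002065 K/W
Required total resistance R_tot = ΔT/Q_allow = 145/30700 = 0.004723 K/W
R_vermiculite fill = R_tot − R_other = 0.002658 K/W
L = R·k·A = 0.002658×0.079×18.2

L ≈ 3.82 mm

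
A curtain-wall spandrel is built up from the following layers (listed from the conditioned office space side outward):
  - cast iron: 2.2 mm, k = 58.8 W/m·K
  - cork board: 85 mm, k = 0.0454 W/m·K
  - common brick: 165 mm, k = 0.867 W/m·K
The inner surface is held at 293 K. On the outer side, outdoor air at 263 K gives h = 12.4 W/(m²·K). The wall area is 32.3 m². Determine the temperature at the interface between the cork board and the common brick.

T ≈ 267 K

Series thermal resistances:
R_cast iron = L/(kA) = 0.0022/(58.8×32.3) = 1.158×10^-6 K/W
R_cork board = L/(kA) = 0.085/(0.0454×32.3) = 0.05796 K/W
R_common brick = L/(kA) = 0.165/(0.867×32.3) = 0.005892 K/W
R_outer film = 1/(h_o·A) = 1/(12.4×32.3) = 0.002497 K/W
R_total = 0.06635 K/W;  Q = ΔT/R_total = 30/0.06635 = 452.1 W
T_interface = T_inner − Q·ΣR(inner→interface) = 293 − 452×0.05797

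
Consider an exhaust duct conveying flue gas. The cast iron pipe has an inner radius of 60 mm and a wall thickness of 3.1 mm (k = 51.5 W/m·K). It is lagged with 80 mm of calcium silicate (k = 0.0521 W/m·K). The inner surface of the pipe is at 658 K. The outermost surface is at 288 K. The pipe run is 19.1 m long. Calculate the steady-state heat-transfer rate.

Treating each annulus and film as a series resistance:
R_cast iron pipe wall = ln(63.1/60)/(2π×51.5×19.1) = 8.151×10^-6 K/W
R_calcium silicate = ln(143.1/63.1)/(2π×0.0521×19.1) = 0.131 K/W
R_total = 0.131 K/W
Q = ΔT/R_total = 370/0.131

Q ≈ 2830 W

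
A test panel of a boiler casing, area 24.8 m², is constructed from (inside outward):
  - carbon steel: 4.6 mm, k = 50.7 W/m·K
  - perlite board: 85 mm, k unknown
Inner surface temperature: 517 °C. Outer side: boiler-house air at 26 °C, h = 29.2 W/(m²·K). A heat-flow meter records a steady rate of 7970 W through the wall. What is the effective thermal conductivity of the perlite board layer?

Model the wall as resistances in series:
R_carbon steel = L/(kA) = 0.0046/(50.7×24.8) = 3.658×10^-6 K/W
R_outer film = 1/(h_o·A) = 1/(29.2×24.8) = 0.001381 K/W
Sum of known resistances R_other = 0.001385 K/W
Total R = ΔT/Q = 491/7970 = 0.06161 K/W
R_perlite board = R_total − R_other = 0.06022 K/W
k = L/(R·A) = 0.085/(0.06022×24.8)

k ≈ 0.0569 W/(m·K)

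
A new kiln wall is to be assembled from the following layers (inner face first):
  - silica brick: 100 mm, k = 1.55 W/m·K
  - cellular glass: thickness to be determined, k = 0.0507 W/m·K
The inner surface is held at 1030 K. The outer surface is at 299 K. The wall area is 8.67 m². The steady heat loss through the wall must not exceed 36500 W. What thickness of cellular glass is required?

L ≈ 5.53 mm

Treating each layer as a thermal resistance in series:
R_silica brick = L/(kA) = 0.1/(1.55×8.67) = 0.007441 K/W
Sum of the known resistances R_other = 0.007441 K/W
Required total resistance R_tot = ΔT/Q_allow = 731/36500 = 0.02003 K/W
R_cellular glass = R_tot − R_other = 0.01259 K/W
L = R·k·A = 0.01259×0.0507×8.67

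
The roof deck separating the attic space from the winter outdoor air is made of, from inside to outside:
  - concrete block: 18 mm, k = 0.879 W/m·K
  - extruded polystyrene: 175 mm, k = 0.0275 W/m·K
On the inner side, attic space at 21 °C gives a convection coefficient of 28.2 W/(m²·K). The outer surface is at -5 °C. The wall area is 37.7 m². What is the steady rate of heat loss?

Model the wall as resistances in series:
R_inner film = 1/(h_i·A) = 1/(28.2×37.7) = 9.406×10^-4 K/W
R_concrete block = L/(kA) = 0.018/(0.879×37.7) = 5.432×10^-4 K/W
R_extruded polystyrene = L/(kA) = 0.175/(0.0275×37.7) = 0.1688 K/W
R_total = 0.1703 K/W
Q = ΔT / R_total = 26 / 0.1703

Q ≈ 153 W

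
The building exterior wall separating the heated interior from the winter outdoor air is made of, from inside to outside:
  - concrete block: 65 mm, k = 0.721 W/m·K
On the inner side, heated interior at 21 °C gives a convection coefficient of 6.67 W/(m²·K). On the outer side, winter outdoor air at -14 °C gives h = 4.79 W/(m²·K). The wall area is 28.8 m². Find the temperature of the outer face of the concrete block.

Model the wall as resistances in series:
R_inner film = 1/(h_i·A) = 1/(6.67×28.8) = 0.005206 K/W
R_concrete block = L/(kA) = 0.065/(0.721×28.8) = 0.00313 K/W
R_outer film = 1/(h_o·A) = 1/(4.79×28.8) = 0.007249 K/W
R_total = 0.01558 K/W;  Q = ΔT/R_total = 35/0.01558 = 2246 W
T_interface = T_inner − Q·ΣR(inner→interface) = 21 − 2250×0.008336

T ≈ 2.28 °C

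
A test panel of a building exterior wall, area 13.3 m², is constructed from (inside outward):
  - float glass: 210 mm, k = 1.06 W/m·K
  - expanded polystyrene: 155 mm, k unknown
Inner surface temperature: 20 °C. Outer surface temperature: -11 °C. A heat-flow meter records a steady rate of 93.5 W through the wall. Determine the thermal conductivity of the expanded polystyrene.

Treating each layer as a thermal resistance in series:
R_float glass = L/(kA) = 0.21/(1.06×13.3) = 0.0149 K/W
Sum of known resistances R_other = 0.0149 K/W
Total R = ΔT/Q = 31/93.5 = 0.3316 K/W
R_expanded polystyrene = R_total − R_other = 0.3167 K/W
k = L/(R·A) = 0.155/(0.3167×13.3)

k ≈ 0.0368 W/(m·K)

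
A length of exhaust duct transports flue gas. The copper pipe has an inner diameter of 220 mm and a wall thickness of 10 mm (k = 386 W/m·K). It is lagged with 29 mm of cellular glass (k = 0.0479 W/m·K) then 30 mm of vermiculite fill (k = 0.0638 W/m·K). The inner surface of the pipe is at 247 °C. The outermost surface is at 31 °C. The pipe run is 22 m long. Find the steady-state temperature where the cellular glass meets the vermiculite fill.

T ≈ 115 °C

Per-layer cylindrical resistances, series-summed:
R_copper pipe wall = ln(120/110)/(2π×386×22) = 1.631×10^-6 K/W
R_cellular glass = ln(149/120)/(2π×0.0479×22) = 0.03269 K/W
R_vermiculite fill = ln(179/149)/(2π×0.0638×22) = 0.0208 K/W
R_total = 0.05349 K/W
Q = ΔT/R_total = 216/0.05349
Q = 4040 W
T_interface = T_inner − Q·ΣR(inner→interface) = 247 − 4040×0.03269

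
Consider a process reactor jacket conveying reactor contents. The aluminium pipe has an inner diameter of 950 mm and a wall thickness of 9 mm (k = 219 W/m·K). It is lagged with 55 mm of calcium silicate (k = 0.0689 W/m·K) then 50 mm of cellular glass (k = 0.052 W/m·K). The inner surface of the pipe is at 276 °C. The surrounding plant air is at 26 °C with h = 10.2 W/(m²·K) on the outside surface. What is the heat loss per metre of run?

For a radial system each layer contributes R = ln(r_out/r_in)/(2πkL); films add R = 1/(hA).
R_aluminium pipe wall = ln(484/475)/(2π×219×1) = 1.364×10^-5 K/W
R_calcium silicate = ln(539/484)/(2π×0.0689×1) = 0.2486 K/W
R_cellular glass = ln(589/539)/(2π×0.052×1) = 0.2715 K/W
R_outer film = 1/(h_o·2πr_oL) = 1/(10.2×2π×0.589×1) = 0.02649 K/W
R_total = 0.5466 K/W
Q = ΔT/R_total = 250/0.5466

q′ ≈ 457 W/m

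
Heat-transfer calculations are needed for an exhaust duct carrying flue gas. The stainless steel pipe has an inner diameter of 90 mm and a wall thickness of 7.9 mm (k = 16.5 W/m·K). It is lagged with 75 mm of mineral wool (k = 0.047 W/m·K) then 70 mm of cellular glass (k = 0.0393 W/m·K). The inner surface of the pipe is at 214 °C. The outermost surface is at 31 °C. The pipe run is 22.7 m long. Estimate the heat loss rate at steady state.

Cylindrical conduction, so R = ln(r₂/r₁)/(2πkL) per layer, in series:
R_stainless steel pipe wall = ln(52.9/45)/(2π×16.5×22.7) = 6.873×10^-5 K/W
R_mineral wool = ln(127.9/52.9)/(2π×0.047×22.7) = 0.1317 K/W
R_cellular glass = ln(197.9/127.9)/(2π×0.0393×22.7) = 0.07788 K/W
R_total = 0.2096 K/W
Q = ΔT/R_total = 183/0.2096

Q ≈ 873 W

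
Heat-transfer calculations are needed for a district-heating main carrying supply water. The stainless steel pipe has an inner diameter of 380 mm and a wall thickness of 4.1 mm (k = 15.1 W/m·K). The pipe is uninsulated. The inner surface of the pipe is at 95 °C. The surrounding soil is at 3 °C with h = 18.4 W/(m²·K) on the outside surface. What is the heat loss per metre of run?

q′ ≈ 2050 W/m

Cylindrical conduction, so R = ln(r₂/r₁)/(2πkL) per layer, in series:
R_stainless steel pipe wall = ln(194.1/190)/(2π×15.1×1) = 2.25×10^-4 K/W
R_outer film = 1/(h_o·2πr_oL) = 1/(18.4×2π×0.1941×1) = 0.04456 K/W
R_total = 0.04479 K/W
Q = ΔT/R_total = 92/0.04479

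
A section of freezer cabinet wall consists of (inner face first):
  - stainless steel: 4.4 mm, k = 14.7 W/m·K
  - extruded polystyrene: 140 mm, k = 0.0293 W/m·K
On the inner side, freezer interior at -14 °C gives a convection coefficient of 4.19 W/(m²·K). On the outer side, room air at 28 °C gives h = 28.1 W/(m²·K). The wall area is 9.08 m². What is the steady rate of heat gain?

Series thermal resistances:
R_inner film = 1/(h_i·A) = 1/(4.19×9.08) = 0.02628 K/W
R_stainless steel = L/(kA) = 0.0044/(14.7×9.08) = 3.296×10^-5 K/W
R_extruded polystyrene = L/(kA) = 0.14/(0.0293×9.08) = 0.5262 K/W
R_outer film = 1/(h_o·A) = 1/(28.1×9.08) = 0.003919 K/W
R_total = 0.5565 K/W
Q = ΔT / R_total = 42 / 0.5565

Q ≈ 75.5 W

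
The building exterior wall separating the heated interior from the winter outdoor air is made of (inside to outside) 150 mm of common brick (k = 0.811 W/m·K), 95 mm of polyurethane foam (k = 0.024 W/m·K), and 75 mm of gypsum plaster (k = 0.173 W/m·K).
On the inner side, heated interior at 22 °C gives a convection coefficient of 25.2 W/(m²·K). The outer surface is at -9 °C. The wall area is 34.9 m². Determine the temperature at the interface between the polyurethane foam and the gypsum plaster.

Using the resistance-network approach (series):
R_inner film = 1/(h_i·A) = 1/(25.2×34.9) = 0.001137 K/W
R_common brick = L/(kA) = 0.15/(0.811×34.9) = 0.0053 K/W
R_polyurethane foam = L/(kA) = 0.095/(0.024×34.9) = 0.1134 K/W
R_gypsum plaster = L/(kA) = 0.075/(0.173×34.9) = 0.01242 K/W
R_total = 0.1323 K/W;  Q = ΔT/R_total = 31/0.1323 = 234.4 W
T_interface = T_inner − Q·ΣR(inner→interface) = 22 − 234×0.1199

T ≈ -6.09 °C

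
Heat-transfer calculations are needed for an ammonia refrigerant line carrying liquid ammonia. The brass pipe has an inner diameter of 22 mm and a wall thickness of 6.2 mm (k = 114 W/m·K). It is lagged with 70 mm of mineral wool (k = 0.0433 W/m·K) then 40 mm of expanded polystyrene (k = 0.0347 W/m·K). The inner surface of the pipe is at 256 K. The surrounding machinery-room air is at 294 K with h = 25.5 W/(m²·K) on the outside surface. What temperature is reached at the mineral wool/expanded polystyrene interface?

For a radial system each layer contributes R = ln(r_out/r_in)/(2πkL); films add R = 1/(hA).
R_brass pipe wall = ln(17.2/11)/(2π×114×1) = 6.241×10^-4 K/W
R_mineral wool = ln(87.2/17.2)/(2π×0.0433×1) = 5.967 K/W
R_expanded polystyrene = ln(127.2/87.2)/(2π×0.0347×1) = 1.732 K/W
R_outer film = 1/(h_o·2πr_oL) = 1/(25.5×2π×0.1272×1) = 0.04907 K/W
R_total = 7.748 K/W
Q = ΔT/R_total = 38/7.748
Q = 4.9 W/m
T_interface = T_inner + Q·ΣR(inner→interface) = 256 + 4.9×5.967

T ≈ 285 K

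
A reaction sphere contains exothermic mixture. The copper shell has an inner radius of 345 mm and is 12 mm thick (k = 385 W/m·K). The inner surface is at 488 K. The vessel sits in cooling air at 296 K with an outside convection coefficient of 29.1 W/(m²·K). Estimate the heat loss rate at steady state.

Q ≈ 8940 W

Radial (spherical) resistances in series:
R_copper shell = (1/0.345 − 1/0.357)/(4π×385) = 2.014×10^-5 K/W
R_outer film = 1/(h·4πr_o²) = 1/(29.1×4π×0.357²) = 0.02146 K/W
R_total = 0.02148 K/W
Q = ΔT/R_total = 192/0.02148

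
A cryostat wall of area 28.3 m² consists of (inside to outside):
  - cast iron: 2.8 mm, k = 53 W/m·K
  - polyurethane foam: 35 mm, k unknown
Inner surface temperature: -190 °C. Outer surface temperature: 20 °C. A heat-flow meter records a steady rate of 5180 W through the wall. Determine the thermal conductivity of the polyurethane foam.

Thermal resistances in series:
R_cast iron = L/(kA) = 0.0028/(53×28.3) = 1.867×10^-6 K/W
Sum of known resistances R_other = 1.867×10^-6 K/W
Total R = ΔT/Q = 210/5180 = 0.04054 K/W
R_polyurethane foam = R_total − R_other = 0.04054 K/W
k = L/(R·A) = 0.035/(0.04054×28.3)

k ≈ 0.0305 W/(m·K)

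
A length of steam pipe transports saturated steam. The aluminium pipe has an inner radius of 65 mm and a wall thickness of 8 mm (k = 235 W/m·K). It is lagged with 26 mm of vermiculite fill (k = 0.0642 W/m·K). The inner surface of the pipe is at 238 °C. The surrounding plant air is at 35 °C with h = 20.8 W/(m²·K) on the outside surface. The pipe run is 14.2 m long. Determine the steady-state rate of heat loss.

Radial resistances (cylindrical: R_cond = ln(r_o/r_i)/(2πkL), R_conv = 1/(h·2πrL)):
R_aluminium pipe wall = ln(73/65)/(2π×235×14.2) = 5.536×10^-6 K/W
R_vermiculite fill = ln(99/73)/(2π×0.0642×14.2) = 0.05319 K/W
R_outer film = 1/(h_o·2πr_oL) = 1/(20.8×2π×0.099×14.2) = 0.005443 K/W
R_total = 0.05864 K/W
Q = ΔT/R_total = 203/0.05864

Q ≈ 3460 W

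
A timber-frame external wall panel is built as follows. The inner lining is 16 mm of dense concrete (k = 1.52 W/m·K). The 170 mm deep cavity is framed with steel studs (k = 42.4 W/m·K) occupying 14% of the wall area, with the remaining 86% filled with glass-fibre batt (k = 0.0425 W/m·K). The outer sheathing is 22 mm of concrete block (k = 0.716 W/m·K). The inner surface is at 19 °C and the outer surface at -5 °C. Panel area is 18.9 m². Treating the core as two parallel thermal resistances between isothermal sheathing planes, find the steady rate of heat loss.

Sheathing layers in series; stud and cavity paths in parallel between them.
R_inner = 0.016/(1.52×18.9) = 5.569×10^-4 K/W
R_stud  = 0.17/(42.4×0.14×18.9) = 0.001515 K/W
R_cav   = 0.17/(0.0425×0.86×18.9) = 0.2461 K/W
1/R_core = 1/R_stud + 1/R_cav → R_core = 0.001506 K/W
R_outer = 0.022/(0.716×18.9) = 0.001626 K/W
R_total = 0.003689 K/W
Q = ΔT/R_total = 24/0.003689

Q ≈ 6510 W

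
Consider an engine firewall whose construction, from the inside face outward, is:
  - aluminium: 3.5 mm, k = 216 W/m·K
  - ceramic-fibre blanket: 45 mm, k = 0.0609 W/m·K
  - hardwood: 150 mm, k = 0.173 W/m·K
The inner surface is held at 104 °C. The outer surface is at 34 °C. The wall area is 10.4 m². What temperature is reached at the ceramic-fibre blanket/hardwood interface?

T ≈ 71.8 °C

Series thermal resistances:
R_aluminium = L/(kA) = 0.0035/(216×10.4) = 1.558×10^-6 K/W
R_ceramic-fibre blanket = L/(kA) = 0.045/(0.0609×10.4) = 0.07105 K/W
R_hardwood = L/(kA) = 0.15/(0.173×10.4) = 0.08337 K/W
R_total = 0.1544 K/W;  Q = ΔT/R_total = 70/0.1544 = 453.3 W
T_interface = T_inner − Q·ΣR(inner→interface) = 104 − 453×0.07105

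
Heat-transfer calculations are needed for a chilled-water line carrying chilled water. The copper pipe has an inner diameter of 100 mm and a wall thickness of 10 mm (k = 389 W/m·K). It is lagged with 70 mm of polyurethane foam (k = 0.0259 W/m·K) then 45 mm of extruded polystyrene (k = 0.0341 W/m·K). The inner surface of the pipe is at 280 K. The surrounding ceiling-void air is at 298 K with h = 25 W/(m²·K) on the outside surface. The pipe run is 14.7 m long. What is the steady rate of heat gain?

For a radial system each layer contributes R = ln(r_out/r_in)/(2πkL); films add R = 1/(hA).
R_copper pipe wall = ln(60/50)/(2π×389×14.7) = 5.074×10^-6 K/W
R_polyurethane foam = ln(130/60)/(2π×0.0259×14.7) = 0.3232 K/W
R_extruded polystyrene = ln(175/130)/(2π×0.0341×14.7) = 0.09438 K/W
R_outer film = 1/(h_o·2πr_oL) = 1/(25×2π×0.175×14.7) = 0.002475 K/W
R_total = 0.4201 K/W
Q = ΔT/R_total = 18/0.4201

Q ≈ 42.8 W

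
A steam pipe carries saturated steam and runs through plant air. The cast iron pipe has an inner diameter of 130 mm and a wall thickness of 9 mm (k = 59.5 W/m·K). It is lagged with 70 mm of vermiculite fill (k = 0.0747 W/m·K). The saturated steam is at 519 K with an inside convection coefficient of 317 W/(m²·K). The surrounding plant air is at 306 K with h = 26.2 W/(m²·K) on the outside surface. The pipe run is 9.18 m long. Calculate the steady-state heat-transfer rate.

Radial resistances (cylindrical: R_cond = ln(r_o/r_i)/(2πkL), R_conv = 1/(h·2πrL)):
R_inner film = 1/(h_i·2πr₁L) = 1/(317×2π×0.065×9.18) = 8.414×10^-4 K/W
R_cast iron pipe wall = ln(74/65)/(2π×59.5×9.18) = 3.779×10^-5 K/W
R_vermiculite fill = ln(144/74)/(2π×0.0747×9.18) = 0.1545 K/W
R_outer film = 1/(h_o·2πr_oL) = 1/(26.2×2π×0.144×9.18) = 0.004595 K/W
R_total = 0.16 K/W
Q = ΔT/R_total = 213/0.16

Q ≈ 1330 W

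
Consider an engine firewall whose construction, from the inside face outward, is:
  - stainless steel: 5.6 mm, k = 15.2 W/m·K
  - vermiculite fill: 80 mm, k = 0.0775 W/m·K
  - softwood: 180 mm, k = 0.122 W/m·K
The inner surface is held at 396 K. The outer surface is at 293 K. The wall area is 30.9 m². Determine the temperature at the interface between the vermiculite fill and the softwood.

Thermal resistances in series:
R_stainless steel = L/(kA) = 0.0056/(15.2×30.9) = 1.192×10^-5 K/W
R_vermiculite fill = L/(kA) = 0.08/(0.0775×30.9) = 0.03341 K/W
R_softwood = L/(kA) = 0.18/(0.122×30.9) = 0.04775 K/W
R_total = 0.08117 K/W;  Q = ΔT/R_total = 103/0.08117 = 1269 W
T_interface = T_inner − Q·ΣR(inner→interface) = 396 − 1270×0.03342

T ≈ 354 K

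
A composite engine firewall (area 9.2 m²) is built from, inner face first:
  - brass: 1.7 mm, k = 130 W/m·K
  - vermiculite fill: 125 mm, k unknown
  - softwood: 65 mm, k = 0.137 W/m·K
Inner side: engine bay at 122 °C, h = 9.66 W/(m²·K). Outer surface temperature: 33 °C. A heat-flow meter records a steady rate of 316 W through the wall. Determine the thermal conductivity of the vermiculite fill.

k ≈ 0.0621 W/(m·K)

Using the resistance-network approach (series):
R_inner film = 1/(h_i·A) = 1/(9.66×9.2) = 0.01125 K/W
R_brass = L/(kA) = 0.0017/(130×9.2) = 1.421×10^-6 K/W
R_softwood = L/(kA) = 0.065/(0.137×9.2) = 0.05157 K/W
Sum of known resistances R_other = 0.06282 K/W
Total R = ΔT/Q = 89/316 = 0.2816 K/W
R_vermiculite fill = R_total − R_other = 0.2188 K/W
k = L/(R·A) = 0.125/(0.2188×9.2)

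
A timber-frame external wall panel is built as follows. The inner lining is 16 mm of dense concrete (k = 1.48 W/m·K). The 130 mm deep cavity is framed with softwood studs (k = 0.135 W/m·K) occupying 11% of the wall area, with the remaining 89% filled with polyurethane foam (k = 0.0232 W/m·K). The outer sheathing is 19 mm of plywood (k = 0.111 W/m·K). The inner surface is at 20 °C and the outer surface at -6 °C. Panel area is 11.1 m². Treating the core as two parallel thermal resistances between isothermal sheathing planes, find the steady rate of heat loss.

Sheathing layers in series; stud and cavity paths in parallel between them.
R_inner = 0.016/(1.48×11.1) = 9.739×10^-4 K/W
R_stud  = 0.13/(0.135×0.11×11.1) = 0.7887 K/W
R_cav   = 0.13/(0.0232×0.89×11.1) = 0.5672 K/W
1/R_core = 1/R_stud + 1/R_cav → R_core = 0.3299 K/W
R_outer = 0.019/(0.111×11.1) = 0.01542 K/W
R_total = 0.3463 K/W
Q = ΔT/R_total = 26/0.3463

Q ≈ 75.1 W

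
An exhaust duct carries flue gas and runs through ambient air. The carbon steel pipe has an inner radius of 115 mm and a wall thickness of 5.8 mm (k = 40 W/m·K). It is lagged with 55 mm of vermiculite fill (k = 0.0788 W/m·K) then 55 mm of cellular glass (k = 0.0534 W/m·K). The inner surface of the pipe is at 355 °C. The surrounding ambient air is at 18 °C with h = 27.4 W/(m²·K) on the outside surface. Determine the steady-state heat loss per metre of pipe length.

Radial resistances (cylindrical: R_cond = ln(r_o/r_i)/(2πkL), R_conv = 1/(h·2πrL)):
R_carbon steel pipe wall = ln(120.8/115)/(2π×40×1) = 1.958×10^-4 K/W
R_vermiculite fill = ln(175.8/120.8)/(2π×0.0788×1) = 0.7578 K/W
R_cellular glass = ln(230.8/175.8)/(2π×0.0534×1) = 0.8113 K/W
R_outer film = 1/(h_o·2πr_oL) = 1/(27.4×2π×0.2308×1) = 0.02517 K/W
R_total = 1.594 K/W
Q = ΔT/R_total = 337/1.594

q′ ≈ 211 W/m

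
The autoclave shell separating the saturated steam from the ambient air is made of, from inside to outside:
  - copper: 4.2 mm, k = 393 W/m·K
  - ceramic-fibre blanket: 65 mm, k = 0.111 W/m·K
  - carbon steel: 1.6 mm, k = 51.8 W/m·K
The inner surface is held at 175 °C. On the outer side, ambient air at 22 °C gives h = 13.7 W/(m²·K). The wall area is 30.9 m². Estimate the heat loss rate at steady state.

Q ≈ 7180 W

Thermal resistances in series:
R_copper = L/(kA) = 0.0042/(393×30.9) = 3.459×10^-7 K/W
R_ceramic-fibre blanket = L/(kA) = 0.065/(0.111×30.9) = 0.01895 K/W
R_carbon steel = L/(kA) = 0.0016/(51.8×30.9) = 9.996×10^-7 K/W
R_outer film = 1/(h_o·A) = 1/(13.7×30.9) = 0.002362 K/W
R_total = 0.02131 K/W
Q = ΔT / R_total = 153 / 0.02131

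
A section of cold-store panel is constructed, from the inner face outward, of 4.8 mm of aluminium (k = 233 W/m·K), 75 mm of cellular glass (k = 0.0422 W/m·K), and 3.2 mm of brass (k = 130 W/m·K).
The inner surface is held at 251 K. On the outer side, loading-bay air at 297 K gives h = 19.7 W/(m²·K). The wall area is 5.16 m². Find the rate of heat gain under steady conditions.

Q ≈ 130 W

Series thermal resistances:
R_aluminium = L/(kA) = 0.0048/(233×5.16) = 3.992×10^-6 K/W
R_cellular glass = L/(kA) = 0.075/(0.0422×5.16) = 0.3444 K/W
R_brass = L/(kA) = 0.0032/(130×5.16) = 4.77×10^-6 K/W
R_outer film = 1/(h_o·A) = 1/(19.7×5.16) = 0.009837 K/W
R_total = 0.3543 K/W
Q = ΔT / R_total = 46 / 0.3543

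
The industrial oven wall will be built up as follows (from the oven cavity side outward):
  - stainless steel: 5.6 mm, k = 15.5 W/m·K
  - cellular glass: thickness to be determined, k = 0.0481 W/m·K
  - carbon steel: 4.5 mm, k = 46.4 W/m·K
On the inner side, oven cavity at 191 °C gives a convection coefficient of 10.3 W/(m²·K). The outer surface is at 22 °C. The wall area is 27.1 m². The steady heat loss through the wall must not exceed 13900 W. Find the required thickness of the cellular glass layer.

Series thermal resistances:
R_inner film = 1/(h_i·A) = 1/(10.3×27.1) = 0.003583 K/W
R_stainless steel = L/(kA) = 0.0056/(15.5×27.1) = 1.333×10^-5 K/W
R_carbon steel = L/(kA) = 0.0045/(46.4×27.1) = 3.579×10^-6 K/W
Sum of the known resistances R_other = 0.003599 K/W
Required total resistance R_tot = ΔT/Q_allow = 169/13900 = 0.01216 K/W
R_cellular glass = R_tot − R_other = 0.008559 K/W
L = R·k·A = 0.008559×0.0481×27.1

L ≈ 11.2 mm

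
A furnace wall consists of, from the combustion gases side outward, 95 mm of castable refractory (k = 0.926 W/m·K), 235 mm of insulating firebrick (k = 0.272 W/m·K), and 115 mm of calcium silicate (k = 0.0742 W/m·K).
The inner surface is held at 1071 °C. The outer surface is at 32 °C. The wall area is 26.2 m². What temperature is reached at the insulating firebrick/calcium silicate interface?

T ≈ 672 °C

Using the resistance-network approach (series):
R_castable refractory = L/(kA) = 0.095/(0.926×26.2) = 0.003916 K/W
R_insulating firebrick = L/(kA) = 0.235/(0.272×26.2) = 0.03298 K/W
R_calcium silicate = L/(kA) = 0.115/(0.0742×26.2) = 0.05916 K/W
R_total = 0.09605 K/W;  Q = ΔT/R_total = 1039/0.09605 = 10820 W
T_interface = T_inner − Q·ΣR(inner→interface) = 1071 − 10800×0.03689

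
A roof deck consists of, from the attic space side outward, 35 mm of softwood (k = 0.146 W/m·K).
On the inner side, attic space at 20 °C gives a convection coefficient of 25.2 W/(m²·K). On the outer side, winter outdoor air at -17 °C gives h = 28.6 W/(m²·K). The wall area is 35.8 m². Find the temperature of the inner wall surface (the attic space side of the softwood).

T ≈ 15.3 °C

Using the resistance-network approach (series):
R_inner film = 1/(h_i·A) = 1/(25.2×35.8) = 0.001108 K/W
R_softwood = L/(kA) = 0.035/(0.146×35.8) = 0.006696 K/W
R_outer film = 1/(h_o·A) = 1/(28.6×35.8) = 9.767×10^-4 K/W
R_total = 0.008781 K/W;  Q = ΔT/R_total = 37/0.008781 = 4213 W
T_interface = T_inner − Q·ΣR(inner→interface) = 20 − 4210×0.001108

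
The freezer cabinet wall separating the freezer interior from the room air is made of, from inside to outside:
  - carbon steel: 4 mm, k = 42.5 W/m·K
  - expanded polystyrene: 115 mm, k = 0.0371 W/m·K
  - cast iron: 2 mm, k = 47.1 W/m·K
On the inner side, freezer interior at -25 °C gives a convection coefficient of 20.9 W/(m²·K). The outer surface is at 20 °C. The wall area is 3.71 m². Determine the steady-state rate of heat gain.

Treating each layer as a thermal resistance in series:
R_inner film = 1/(h_i·A) = 1/(20.9×3.71) = 0.0129 K/W
R_carbon steel = L/(kA) = 0.004/(42.5×3.71) = 2.537×10^-5 K/W
R_expanded polystyrene = L/(kA) = 0.115/(0.0371×3.71) = 0.8355 K/W
R_cast iron = L/(kA) = 0.002/(47.1×3.71) = 1.145×10^-5 K/W
R_total = 0.8484 K/W
Q = ΔT / R_total = 45 / 0.8484

Q ≈ 53 W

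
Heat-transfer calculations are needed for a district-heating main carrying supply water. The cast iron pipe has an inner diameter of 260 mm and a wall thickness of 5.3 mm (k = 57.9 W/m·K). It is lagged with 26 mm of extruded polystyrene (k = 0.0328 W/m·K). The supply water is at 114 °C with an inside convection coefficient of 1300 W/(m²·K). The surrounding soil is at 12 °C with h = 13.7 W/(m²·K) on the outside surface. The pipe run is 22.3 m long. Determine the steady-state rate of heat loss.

Q ≈ 2460 W

For a radial system each layer contributes R = ln(r_out/r_in)/(2πkL); films add R = 1/(hA).
R_inner film = 1/(h_i·2πr₁L) = 1/(1300×2π×0.13×22.3) = 4.223×10^-5 K/W
R_cast iron pipe wall = ln(135.3/130)/(2π×57.9×22.3) = 4.926×10^-6 K/W
R_extruded polystyrene = ln(161.3/135.3)/(2π×0.0328×22.3) = 0.03825 K/W
R_outer film = 1/(h_o·2πr_oL) = 1/(13.7×2π×0.1613×22.3) = 0.00323 K/W
R_total = 0.04152 K/W
Q = ΔT/R_total = 102/0.04152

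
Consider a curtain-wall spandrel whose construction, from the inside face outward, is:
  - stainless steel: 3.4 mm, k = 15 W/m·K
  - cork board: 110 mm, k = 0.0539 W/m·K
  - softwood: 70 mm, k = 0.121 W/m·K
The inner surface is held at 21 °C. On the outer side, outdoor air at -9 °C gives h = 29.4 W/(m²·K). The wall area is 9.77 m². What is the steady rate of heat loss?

Q ≈ 110 W

Treating each layer as a thermal resistance in series:
R_stainless steel = L/(kA) = 0.0034/(15×9.77) = 2.32×10^-5 K/W
R_cork board = L/(kA) = 0.11/(0.0539×9.77) = 0.2089 K/W
R_softwood = L/(kA) = 0.07/(0.121×9.77) = 0.05921 K/W
R_outer film = 1/(h_o·A) = 1/(29.4×9.77) = 0.003481 K/W
R_total = 0.2716 K/W
Q = ΔT / R_total = 30 / 0.2716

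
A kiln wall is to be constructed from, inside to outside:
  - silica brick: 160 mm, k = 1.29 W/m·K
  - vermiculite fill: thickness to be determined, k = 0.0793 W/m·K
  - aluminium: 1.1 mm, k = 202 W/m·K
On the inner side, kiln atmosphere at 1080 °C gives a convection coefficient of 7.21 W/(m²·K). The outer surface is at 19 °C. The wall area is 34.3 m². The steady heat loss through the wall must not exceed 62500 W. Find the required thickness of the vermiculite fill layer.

L ≈ 25.3 mm

Thermal resistances in series:
R_inner film = 1/(h_i·A) = 1/(7.21×34.3) = 0.004044 K/W
R_silica brick = L/(kA) = 0.16/(1.29×34.3) = 0.003616 K/W
R_aluminium = L/(kA) = 0.0011/(202×34.3) = 1.588×10^-7 K/W
Sum of the known resistances R_other = 0.00766 K/W
Required total resistance R_tot = ΔT/Q_allow = 1061/62500 = 0.01698 K/W
R_vermiculite fill = R_tot − R_other = 0.009316 K/W
L = R·k·A = 0.009316×0.0793×34.3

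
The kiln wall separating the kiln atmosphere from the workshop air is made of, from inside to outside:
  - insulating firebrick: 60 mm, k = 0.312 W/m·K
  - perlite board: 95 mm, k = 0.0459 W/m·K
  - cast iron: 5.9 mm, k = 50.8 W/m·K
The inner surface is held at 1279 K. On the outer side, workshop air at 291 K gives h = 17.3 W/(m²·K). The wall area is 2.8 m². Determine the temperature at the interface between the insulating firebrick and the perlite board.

Using the resistance-network approach (series):
R_insulating firebrick = L/(kA) = 0.06/(0.312×2.8) = 0.06868 K/W
R_perlite board = L/(kA) = 0.095/(0.0459×2.8) = 0.7392 K/W
R_cast iron = L/(kA) = 0.0059/(50.8×2.8) = 4.148×10^-5 K/W
R_outer film = 1/(h_o·A) = 1/(17.3×2.8) = 0.02064 K/W
R_total = 0.8286 K/W;  Q = ΔT/R_total = 988/0.8286 = 1192 W
T_interface = T_inner − Q·ΣR(inner→interface) = 1279 − 1190×0.06868

T ≈ 1200 K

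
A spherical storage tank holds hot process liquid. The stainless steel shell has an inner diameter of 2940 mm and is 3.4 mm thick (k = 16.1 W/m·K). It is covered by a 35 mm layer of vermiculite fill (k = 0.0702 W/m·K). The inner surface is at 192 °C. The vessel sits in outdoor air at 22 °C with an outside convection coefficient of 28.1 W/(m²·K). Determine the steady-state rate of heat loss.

Q ≈ 8900 W

Radial (spherical) resistances in series:
R_stainless steel shell = (1/1.47 − 1/1.4734)/(4π×16.1) = 7.759×10^-6 K/W
R_vermiculite fill = (1/1.4734 − 1/1.5084)/(4π×0.0702) = 0.01785 K/W
R_outer film = 1/(h·4πr_o²) = 1/(28.1×4π×1.5084²) = 0.001245 K/W
R_total = 0.0191 K/W
Q = ΔT/R_total = 170/0.0191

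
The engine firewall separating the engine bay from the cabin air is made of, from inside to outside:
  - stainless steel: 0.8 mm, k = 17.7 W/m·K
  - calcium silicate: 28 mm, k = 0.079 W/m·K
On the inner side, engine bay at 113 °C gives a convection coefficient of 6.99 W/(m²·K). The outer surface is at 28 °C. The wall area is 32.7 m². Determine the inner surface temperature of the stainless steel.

Treating each layer as a thermal resistance in series:
R_inner film = 1/(h_i·A) = 1/(6.99×32.7) = 0.004375 K/W
R_stainless steel = L/(kA) = 0.0008/(17.7×32.7) = 1.382×10^-6 K/W
R_calcium silicate = L/(kA) = 0.028/(0.079×32.7) = 0.01084 K/W
R_total = 0.01522 K/W;  Q = ΔT/R_total = 85/0.01522 = 5587 W
T_interface = T_inner − Q·ΣR(inner→interface) = 113 − 5590×0.004375

T ≈ 88.6 °C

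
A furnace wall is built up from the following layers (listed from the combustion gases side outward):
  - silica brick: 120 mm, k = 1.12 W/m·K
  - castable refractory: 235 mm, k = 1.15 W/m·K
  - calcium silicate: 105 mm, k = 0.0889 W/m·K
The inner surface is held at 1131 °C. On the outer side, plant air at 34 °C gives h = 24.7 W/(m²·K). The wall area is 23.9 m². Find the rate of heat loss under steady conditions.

Q ≈ 17100 W

Thermal resistances in series:
R_silica brick = L/(kA) = 0.12/(1.12×23.9) = 0.004483 K/W
R_castable refractory = L/(kA) = 0.235/(1.15×23.9) = 0.00855 K/W
R_calcium silicate = L/(kA) = 0.105/(0.0889×23.9) = 0.04942 K/W
R_outer film = 1/(h_o·A) = 1/(24.7×23.9) = 0.001694 K/W
R_total = 0.06415 K/W
Q = ΔT / R_total = 1097 / 0.06415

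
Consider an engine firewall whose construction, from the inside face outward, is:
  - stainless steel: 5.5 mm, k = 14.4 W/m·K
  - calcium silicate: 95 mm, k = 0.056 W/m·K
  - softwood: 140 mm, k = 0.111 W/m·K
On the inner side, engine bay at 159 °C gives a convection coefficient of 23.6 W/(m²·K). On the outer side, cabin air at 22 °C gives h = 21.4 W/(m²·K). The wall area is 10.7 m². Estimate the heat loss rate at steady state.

Thermal resistances in series:
R_inner film = 1/(h_i·A) = 1/(23.6×10.7) = 0.00396 K/W
R_stainless steel = L/(kA) = 0.0055/(14.4×10.7) = 3.57×10^-5 K/W
R_calcium silicate = L/(kA) = 0.095/(0.056×10.7) = 0.1585 K/W
R_softwood = L/(kA) = 0.14/(0.111×10.7) = 0.1179 K/W
R_outer film = 1/(h_o·A) = 1/(21.4×10.7) = 0.004367 K/W
R_total = 0.2848 K/W
Q = ΔT / R_total = 137 / 0.2848

Q ≈ 481 W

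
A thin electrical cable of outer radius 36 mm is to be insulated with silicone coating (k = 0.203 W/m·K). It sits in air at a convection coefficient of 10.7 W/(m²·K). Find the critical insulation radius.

For a cylinder r_cr = k/h = 0.203/10.7
r_cr = 19 mm; since the bare radius (36 mm) is above r_cr, any added insulation will reduce heat loss.

r_cr ≈ 19 mm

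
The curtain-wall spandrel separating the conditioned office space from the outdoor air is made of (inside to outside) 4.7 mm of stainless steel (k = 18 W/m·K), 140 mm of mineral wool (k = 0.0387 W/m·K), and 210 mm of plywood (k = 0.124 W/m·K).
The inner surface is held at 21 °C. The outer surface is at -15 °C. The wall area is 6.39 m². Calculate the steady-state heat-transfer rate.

Model the wall as resistances in series:
R_stainless steel = L/(kA) = 0.0047/(18×6.39) = 4.086×10^-5 K/W
R_mineral wool = L/(kA) = 0.14/(0.0387×6.39) = 0.5661 K/W
R_plywood = L/(kA) = 0.21/(0.124×6.39) = 0.265 K/W
R_total = 0.8312 K/W
Q = ΔT / R_total = 36 / 0.8312

Q ≈ 43.3 W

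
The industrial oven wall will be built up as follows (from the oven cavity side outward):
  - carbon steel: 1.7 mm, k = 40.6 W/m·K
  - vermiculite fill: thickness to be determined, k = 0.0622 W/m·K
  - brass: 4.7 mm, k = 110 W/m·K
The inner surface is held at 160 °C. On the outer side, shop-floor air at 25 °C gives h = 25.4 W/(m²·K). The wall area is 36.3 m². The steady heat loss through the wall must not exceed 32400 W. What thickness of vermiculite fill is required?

Using the resistance-network approach (series):
R_carbon steel = L/(kA) = 0.0017/(40.6×36.3) = 1.153×10^-6 K/W
R_brass = L/(kA) = 0.0047/(110×36.3) = 1.177×10^-6 K/W
R_outer film = 1/(h_o·A) = 1/(25.4×36.3) = 0.001085 K/W
Sum of the known resistances R_other = 0.001087 K/W
Required total resistance R_tot = ΔT/Q_allow = 135/32400 = 0.004167 K/W
R_vermiculite fill = R_tot − R_other = 0.00308 K/W
L = R·k·A = 0.00308×0.0622×36.3

L ≈ 6.95 mm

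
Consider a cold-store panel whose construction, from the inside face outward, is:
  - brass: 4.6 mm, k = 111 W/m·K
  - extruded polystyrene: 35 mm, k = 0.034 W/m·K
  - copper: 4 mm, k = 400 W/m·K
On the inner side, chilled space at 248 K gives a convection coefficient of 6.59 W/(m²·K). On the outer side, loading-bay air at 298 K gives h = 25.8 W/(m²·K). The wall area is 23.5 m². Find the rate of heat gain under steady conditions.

Using the resistance-network approach (series):
R_inner film = 1/(h_i·A) = 1/(6.59×23.5) = 0.006457 K/W
R_brass = L/(kA) = 0.0046/(111×23.5) = 1.763×10^-6 K/W
R_extruded polystyrene = L/(kA) = 0.035/(0.034×23.5) = 0.0438 K/W
R_copper = L/(kA) = 0.004/(400×23.5) = 4.255×10^-7 K/W
R_outer film = 1/(h_o·A) = 1/(25.8×23.5) = 0.001649 K/W
R_total = 0.05191 K/W
Q = ΔT / R_total = 50 / 0.05191

Q ≈ 963 W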